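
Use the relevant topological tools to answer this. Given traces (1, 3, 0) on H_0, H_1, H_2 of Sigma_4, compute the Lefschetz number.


L(f) = tr(f_0*) - tr(f_1*) + tr(f_2*).
= 1 - (3) + (0)
= -2

-2


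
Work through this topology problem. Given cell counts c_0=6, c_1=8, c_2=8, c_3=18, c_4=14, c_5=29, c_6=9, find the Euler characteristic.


chi = sum_k (-1)^k c_k.
= (-1)^0*6 + (-1)^1*8 + (-1)^2*8 + (-1)^3*18 + (-1)^4*14 + (-1)^5*29 + (-1)^6*9
= (6) + (-8) + (8) + (-18) + (14) + (-29) + (9)
= -18

-18


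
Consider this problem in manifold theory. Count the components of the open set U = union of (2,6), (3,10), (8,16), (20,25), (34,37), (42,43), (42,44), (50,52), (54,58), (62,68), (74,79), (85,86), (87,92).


Sort and merge overlapping open intervals.
Merged: (2,16), (20,25), (34,37), (42,44), (50,52), (54,58), (62,68), (74,79), (85,86), (87,92).
Number of components = 10

10


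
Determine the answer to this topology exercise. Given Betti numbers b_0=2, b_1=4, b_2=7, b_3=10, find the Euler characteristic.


chi = sum_k (-1)^k b_k.
= (2) + (-4) + (7) + (-10)
= -5

-5


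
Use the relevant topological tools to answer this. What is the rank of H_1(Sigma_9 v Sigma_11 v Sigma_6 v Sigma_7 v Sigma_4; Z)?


For a wedge X v Y: reduced H_k(X v Y) = H_k(X) + H_k(Y).
Each Sigma_g contributes b_1 = 2g.
b_1 = 18 + 22 + 12 + 14 + 8 = 74

74


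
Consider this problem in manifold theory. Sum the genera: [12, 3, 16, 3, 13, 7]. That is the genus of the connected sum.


Genus is additive under connected sum of orientable surfaces.
g = 12 + 3 + 16 + 3 + 13 + 7 = 54

54


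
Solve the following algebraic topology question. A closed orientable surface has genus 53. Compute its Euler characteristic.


For a closed orientable surface of genus g: chi = 2 - 2g.
Here g = 53.
chi = 2 - 2*53 = 2 - 106 = -104

-104


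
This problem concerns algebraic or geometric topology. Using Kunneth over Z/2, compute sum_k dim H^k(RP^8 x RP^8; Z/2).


dim H^*(RP^n; Z/2) = n+1 (one Z/2 in each degree 0..n).
Total Betti number is multiplicative.
Total = (8+1) * (8+1) = 9 * 9 = 81

81


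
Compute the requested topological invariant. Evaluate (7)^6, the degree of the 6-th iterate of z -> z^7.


deg(f) = 7. Degree is multiplicative: deg(f^6) = (deg f)^6.
deg(f^6) = (7)^6 = 117649

117649


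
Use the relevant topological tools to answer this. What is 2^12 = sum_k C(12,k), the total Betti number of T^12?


b_k(T^12) = C(12,k), so the sum over k is sum_k C(12,k) = 2^12.
Total = 2^12 = 4096

4096


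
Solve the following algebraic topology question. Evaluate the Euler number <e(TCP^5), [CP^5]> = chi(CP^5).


For any closed oriented manifold, <e(TM),[M]> = chi(M).
chi(CP^5) = 5+1 = 6

6


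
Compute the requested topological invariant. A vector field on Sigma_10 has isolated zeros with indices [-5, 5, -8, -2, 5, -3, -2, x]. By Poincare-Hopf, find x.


Poincare-Hopf: sum of indices = chi(M).
chi(Sigma_10) = 2 - 2*10 = -18.
Sum of known indices = -10.
x = chi - (sum known) = -18 - (-10) = -8

-8


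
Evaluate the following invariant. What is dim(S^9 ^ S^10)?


S^m ^ S^n = S^{m+n}.
k = 9 + 10 = 19

19


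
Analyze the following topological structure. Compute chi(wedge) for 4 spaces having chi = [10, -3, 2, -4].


chi(A v B) = chi(A) + chi(B) - 1 (one point identified).
For 4 spaces: chi = (sum chi_i) - (4 - 1).
sum = 5; chi = 5 - 3 = 2

2


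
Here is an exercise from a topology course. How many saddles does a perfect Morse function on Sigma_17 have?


A perfect Morse function has m_k = b_k.
For Sigma_17: b_0=1, b_1=2g=34, b_2=1.
Saddles m_1 = 2g = 34

34


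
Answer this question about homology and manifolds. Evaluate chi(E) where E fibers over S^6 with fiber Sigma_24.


chi(S^6) = 2 (n even), chi(Sigma_24) = 2 - 2*24 = -46.
chi(E) = 2 * (-46) = -92

-92


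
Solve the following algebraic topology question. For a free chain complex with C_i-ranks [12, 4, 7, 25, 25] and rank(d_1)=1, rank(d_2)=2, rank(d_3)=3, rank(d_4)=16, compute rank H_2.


rank H_k = rank(ker d_k) - rank(im d_{k+1}).
rank(ker d_2) = rank(C_2) - rank(d_2) = 7 - 2 = 5.
rank(im d_{2+1}) = 3.
rank H_2 = 5 - 3 = 2

2


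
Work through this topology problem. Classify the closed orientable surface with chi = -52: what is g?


chi = 2 - 2g for closed orientable surfaces.
-52 = 2 - 2g
2g = 2 - (-52) = 54
g = 27

27


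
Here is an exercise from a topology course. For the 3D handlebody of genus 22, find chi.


A genus-g handlebody deformation retracts to a wedge of g circles.
chi(vee_g S^1) = 1 - g.
chi(H_22) = 1 - 22 = -21

-21


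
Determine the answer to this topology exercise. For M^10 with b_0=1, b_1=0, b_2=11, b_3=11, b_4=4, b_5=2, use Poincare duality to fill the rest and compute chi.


By Poincare duality b_k = b_{10-k}, so full Betti numbers: b_0=1, b_1=0, b_2=11, b_3=11, b_4=4, b_5=2, b_6=4, b_7=11, b_8=11, b_9=0, b_10=1.
chi = sum (-1)^k b_k = 8

8


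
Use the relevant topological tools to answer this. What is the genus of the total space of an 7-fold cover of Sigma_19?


For an n-sheeted cover: chi(E) = n * chi(B).
chi(Sigma_19) = 2 - 2*19 = -36.
chi(E) = 7 * (-36) = -252.
genus(E) = (2 - chi(E))/2 = (2 - (-252))/2 = 254/2 = 127

127


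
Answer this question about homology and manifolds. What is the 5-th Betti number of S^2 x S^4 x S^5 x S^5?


Each S^d has Poincare polynomial 1 + t^d.
The product S^2 x S^4 x S^5 x S^5 has Poincare polynomial prod(1+t^d_i).
Expanding: b_0=1, b_2=1, b_4=1, b_5=2, b_6=1, b_7=2, b_9=2, b_10=1, b_11=2, b_12=1, b_14=1, b_16=1.
b_5 = 2

2


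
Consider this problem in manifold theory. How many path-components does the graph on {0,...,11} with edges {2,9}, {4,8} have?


Run DFS/union-find over 12 vertices.
V = 12, E = 2.
Number of components = 10

10


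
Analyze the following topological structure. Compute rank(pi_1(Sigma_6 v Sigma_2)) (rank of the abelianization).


For a wedge: H_1(A v B) = H_1(A) + H_1(B).
b_1(Sigma_6) = 12, b_1(Sigma_2) = 4.
b_1 = 12 + 4 = 16

16


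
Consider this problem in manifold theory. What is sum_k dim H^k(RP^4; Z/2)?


H^k(RP^4; Z/2) = Z/2 for each 0 <= k <= 4.
Total dimension = 4 + 1 = 5

5


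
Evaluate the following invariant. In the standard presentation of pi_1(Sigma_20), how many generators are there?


Standard presentation: pi_1(Sigma_g) = <a_1,b_1,...,a_g,b_g | [a_1,b_1]...[a_g,b_g] = 1>.
Number of generators = 2g = 2*20 = 40

40


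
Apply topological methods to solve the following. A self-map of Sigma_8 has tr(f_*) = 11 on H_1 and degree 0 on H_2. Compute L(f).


L(f) = tr(f_0*) - tr(f_1*) + tr(f_2*).
= 1 - (11) + (0)
= -10

-10


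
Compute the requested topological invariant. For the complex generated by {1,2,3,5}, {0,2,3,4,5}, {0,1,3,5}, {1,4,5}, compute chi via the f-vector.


Enumerate all faces; f-vector: f_0=6, f_1=15, f_2=16, f_3=7, f_4=1.
chi = sum (-1)^k f_k = 1

1


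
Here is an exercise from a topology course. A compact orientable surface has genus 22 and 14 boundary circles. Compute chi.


For a compact orientable surface with genus g and b boundary components: chi = 2 - 2g - b.
chi = 2 - 2*22 - 14 = 2 - 44 - 14 = -56

-56


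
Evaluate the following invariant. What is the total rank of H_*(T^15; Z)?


b_k(T^15) = C(15,k), so the sum over k is sum_k C(15,k) = 2^15.
Total = 2^15 = 32768

32768


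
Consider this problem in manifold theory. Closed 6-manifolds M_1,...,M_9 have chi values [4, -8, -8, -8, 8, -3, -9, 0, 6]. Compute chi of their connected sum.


For n-manifolds: chi(A#B) = chi(A) + chi(B) - chi(S^6).
chi(S^6) = 1 + (-1)^6 = 2.
chi(#) = (sum chi_i) - (9-1)*chi(S^6) = -18 - 8*2 = -34

-34


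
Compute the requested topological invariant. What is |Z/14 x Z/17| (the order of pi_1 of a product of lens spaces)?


pi_1(X x Y) = pi_1(X) x pi_1(Y).
pi_1(L(14,1)) = Z/14, pi_1(L(17,1)) = Z/17.
|Z/14 x Z/17| = 14 * 17 = 238

238


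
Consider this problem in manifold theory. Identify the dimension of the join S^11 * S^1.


Join of spheres: S^m * S^n = S^{m+n+1}.
dim = 11 + 1 + 1 = 13

13


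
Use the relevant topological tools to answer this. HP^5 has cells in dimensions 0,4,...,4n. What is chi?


HP^5 has one cell in each dimension 0, 4, ..., 4*5 (5+1 cells, all even-dim).
chi = 5 + 1 = 6

6


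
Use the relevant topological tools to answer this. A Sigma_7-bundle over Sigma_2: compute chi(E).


For a fiber bundle F -> E -> B (with CW structure): chi(E) = chi(B) * chi(F).
chi(Sigma_2) = -2, chi(Sigma_7) = -12.
chi(E) = (-2) * (-12) = 24

24


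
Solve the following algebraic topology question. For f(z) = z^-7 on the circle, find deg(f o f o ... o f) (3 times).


deg(f) = -7. Degree is multiplicative: deg(f^3) = (deg f)^3.
deg(f^3) = (-7)^3 = -343

-343


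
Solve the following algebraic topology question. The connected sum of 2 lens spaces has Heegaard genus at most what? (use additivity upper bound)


Heegaard genus satisfies g(A#B) <= g(A) + g(B).
Each lens space has g = 1.
Upper bound: 2 * 1 = 2

2


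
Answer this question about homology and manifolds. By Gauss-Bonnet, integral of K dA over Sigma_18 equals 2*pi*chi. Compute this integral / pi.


Gauss-Bonnet: integral K dA = 2*pi*chi(M).
chi(Sigma_18) = 2 - 2*18 = -34.
(integral K dA)/pi = 2*chi = 2*(-34) = -68

-68


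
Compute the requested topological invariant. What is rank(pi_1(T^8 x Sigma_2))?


pi_1(A x B) = pi_1(A) x pi_1(B); rank of abelianization = b_1.
b_1(T^8) = 8, b_1(Sigma_2) = 2*2 = 4.
b_1(product) = 8 + 4 = 12

12


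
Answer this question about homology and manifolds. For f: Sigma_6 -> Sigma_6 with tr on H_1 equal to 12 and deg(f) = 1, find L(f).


L(f) = tr(f_0*) - tr(f_1*) + tr(f_2*).
= 1 - (12) + (1)
= -10

-10


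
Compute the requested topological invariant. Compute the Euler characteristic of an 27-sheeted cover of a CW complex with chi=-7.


For a finite covering: chi(E) = (number of sheets) * chi(B).
chi(E) = 27 * (-7) = -189

-189


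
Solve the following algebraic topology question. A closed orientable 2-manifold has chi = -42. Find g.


chi = 2 - 2g for closed orientable surfaces.
-42 = 2 - 2g
2g = 2 - (-42) = 44
g = 22

22


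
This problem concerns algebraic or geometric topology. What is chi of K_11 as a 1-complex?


K_11: V = 11, E = C(11,2) = 55.
chi = V - E = 11 - 55 = -44

-44


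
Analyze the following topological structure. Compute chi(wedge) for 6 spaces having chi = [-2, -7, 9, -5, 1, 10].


chi(A v B) = chi(A) + chi(B) - 1 (one point identified).
For 6 spaces: chi = (sum chi_i) - (6 - 1).
sum = 6; chi = 6 - 5 = 1

1


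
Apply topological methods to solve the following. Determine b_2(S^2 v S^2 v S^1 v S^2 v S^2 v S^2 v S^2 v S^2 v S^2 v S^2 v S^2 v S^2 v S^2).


For a wedge of spheres, H_k (k>0) is free on one generator per sphere of dimension k.
Spheres of dimension 2: count = 12.
b_2 = 12

12


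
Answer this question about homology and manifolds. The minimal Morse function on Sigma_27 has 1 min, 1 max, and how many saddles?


A perfect Morse function has m_k = b_k.
For Sigma_27: b_0=1, b_1=2g=54, b_2=1.
Saddles m_1 = 2g = 54

54


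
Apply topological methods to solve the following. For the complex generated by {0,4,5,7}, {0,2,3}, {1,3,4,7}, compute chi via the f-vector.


Enumerate all faces; f-vector: f_0=7, f_1=14, f_2=9, f_3=2.
chi = sum (-1)^k f_k = 0

0


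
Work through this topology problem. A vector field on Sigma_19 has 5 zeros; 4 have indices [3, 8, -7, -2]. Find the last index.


Poincare-Hopf: sum of indices = chi(M).
chi(Sigma_19) = 2 - 2*19 = -36.
Sum of known indices = 2.
x = chi - (sum known) = -36 - (2) = -38

-38


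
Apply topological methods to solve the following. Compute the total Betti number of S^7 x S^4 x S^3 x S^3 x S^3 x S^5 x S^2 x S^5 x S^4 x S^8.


Total Betti number is multiplicative under products.
Each S^d (d>=1) has total Betti number 2.
There are 10 sphere factors.
Total = 2^10 = 1024

1024


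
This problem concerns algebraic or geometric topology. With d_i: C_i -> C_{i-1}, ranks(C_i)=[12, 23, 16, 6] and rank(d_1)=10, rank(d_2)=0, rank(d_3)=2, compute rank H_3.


rank H_k = rank(ker d_k) - rank(im d_{k+1}).
rank(ker d_3) = rank(C_3) - rank(d_3) = 6 - 2 = 4.
rank(im d_{3+1}) = 0.
rank H_3 = 4 - 0 = 4

4


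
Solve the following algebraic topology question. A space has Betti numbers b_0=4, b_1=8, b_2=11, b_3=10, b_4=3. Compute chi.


chi = sum_k (-1)^k b_k.
= (4) + (-8) + (11) + (-10) + (3)
= 0

0


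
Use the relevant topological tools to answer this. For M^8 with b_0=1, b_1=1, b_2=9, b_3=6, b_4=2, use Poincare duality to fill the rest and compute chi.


By Poincare duality b_k = b_{8-k}, so full Betti numbers: b_0=1, b_1=1, b_2=9, b_3=6, b_4=2, b_5=6, b_6=9, b_7=1, b_8=1.
chi = sum (-1)^k b_k = 8

8


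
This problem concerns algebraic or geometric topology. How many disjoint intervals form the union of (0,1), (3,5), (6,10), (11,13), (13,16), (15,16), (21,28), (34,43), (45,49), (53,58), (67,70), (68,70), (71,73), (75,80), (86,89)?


Sort and merge overlapping open intervals.
Merged: (0,1), (3,5), (6,10), (11,13), (13,16), (21,28), (34,43), (45,49), (53,58), (67,70), (71,73), (75,80), (86,89).
Number of components = 13

13


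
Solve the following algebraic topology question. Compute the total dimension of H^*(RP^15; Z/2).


H^k(RP^15; Z/2) = Z/2 for each 0 <= k <= 15.
Total dimension = 15 + 1 = 16

16


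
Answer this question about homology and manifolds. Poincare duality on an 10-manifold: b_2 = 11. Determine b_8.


Poincare duality for closed orientable n-manifolds: b_k = b_{n-k}.
Here n = 10, so b_8 = b_2 = 11

11


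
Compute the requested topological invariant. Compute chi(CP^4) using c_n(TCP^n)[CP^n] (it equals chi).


For any closed oriented manifold, <e(TM),[M]> = chi(M).
chi(CP^4) = 4+1 = 5

5


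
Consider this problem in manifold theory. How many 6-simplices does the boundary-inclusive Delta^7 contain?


Delta^7 has 7+1 vertices. A 6-face is a choice of 6+1 vertices.
f_6 = C(7+1, 6+1) = C(8,7) = 8

8


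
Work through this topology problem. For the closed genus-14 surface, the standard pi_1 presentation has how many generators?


Standard presentation: pi_1(Sigma_g) = <a_1,b_1,...,a_g,b_g | [a_1,b_1]...[a_g,b_g] = 1>.
Number of generators = 2g = 2*14 = 28

28


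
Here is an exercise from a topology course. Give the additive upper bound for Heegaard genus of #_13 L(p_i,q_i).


Heegaard genus satisfies g(A#B) <= g(A) + g(B).
Each lens space has g = 1.
Upper bound: 13 * 1 = 13

13


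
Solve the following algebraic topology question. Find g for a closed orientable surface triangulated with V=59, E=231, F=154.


chi = V - E + F = 59 - 231 + 154 = -18
For orientable closed surface: chi = 2 - 2g, so g = (2 - chi)/2.
g = (2 - (-18)) / 2 = 20 / 2 = 10

10


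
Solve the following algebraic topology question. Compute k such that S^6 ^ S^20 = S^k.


S^m ^ S^n = S^{m+n}.
k = 6 + 20 = 26

26


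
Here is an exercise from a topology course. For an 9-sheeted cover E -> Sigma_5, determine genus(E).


For an n-sheeted cover: chi(E) = n * chi(B).
chi(Sigma_5) = 2 - 2*5 = -8.
chi(E) = 9 * (-8) = -72.
genus(E) = (2 - chi(E))/2 = (2 - (-72))/2 = 74/2 = 37

37


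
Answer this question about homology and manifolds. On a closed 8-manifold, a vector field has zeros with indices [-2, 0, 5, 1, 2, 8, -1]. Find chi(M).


Poincare-Hopf: chi(M) = sum of indices of zeros.
chi = (-2) + (0) + (5) + (1) + (2) + (8) + (-1) = 13

13


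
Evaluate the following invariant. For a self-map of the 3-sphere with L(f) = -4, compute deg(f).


L(f) = 1 + (-1)^3 deg(f) on S^3.
-4 = 1 + (-1)^3 * deg(f)
(-1)^3 * deg(f) = -5
deg(f) = 5

5


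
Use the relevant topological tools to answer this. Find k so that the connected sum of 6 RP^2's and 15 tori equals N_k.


Since a >= 1, the sum is non-orientable; each T^2 can be replaced by RP^2 # RP^2 (since T^2#RP^2 = 3RP^2).
Total crosscaps k = 6 + 2*15 = 36.
Check via chi: chi = 6*1 + 15*0 - (6+15-1)*2 = -34 = 2 - k = -34. Consistent.

36


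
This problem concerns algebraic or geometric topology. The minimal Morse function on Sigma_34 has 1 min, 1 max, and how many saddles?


A perfect Morse function has m_k = b_k.
For Sigma_34: b_0=1, b_1=2g=68, b_2=1.
Saddles m_1 = 2g = 68

68


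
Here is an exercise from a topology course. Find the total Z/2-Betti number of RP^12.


H^k(RP^12; Z/2) = Z/2 for each 0 <= k <= 12.
Total dimension = 12 + 1 = 13

13


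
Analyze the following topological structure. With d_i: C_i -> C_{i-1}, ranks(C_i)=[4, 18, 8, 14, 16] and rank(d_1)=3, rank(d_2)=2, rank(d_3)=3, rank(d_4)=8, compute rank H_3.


rank H_k = rank(ker d_k) - rank(im d_{k+1}).
rank(ker d_3) = rank(C_3) - rank(d_3) = 14 - 3 = 11.
rank(im d_{3+1}) = 8.
rank H_3 = 11 - 8 = 3

3


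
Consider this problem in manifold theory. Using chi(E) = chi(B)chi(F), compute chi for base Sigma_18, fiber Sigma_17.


For a fiber bundle F -> E -> B (with CW structure): chi(E) = chi(B) * chi(F).
chi(Sigma_18) = -34, chi(Sigma_17) = -32.
chi(E) = (-34) * (-32) = 1088

1088


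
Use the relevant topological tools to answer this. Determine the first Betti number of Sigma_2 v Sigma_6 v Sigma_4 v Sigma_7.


For a wedge X v Y: reduced H_k(X v Y) = H_k(X) + H_k(Y).
Each Sigma_g contributes b_1 = 2g.
b_1 = 4 + 12 + 8 + 14 = 38

38


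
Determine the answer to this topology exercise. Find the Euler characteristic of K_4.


K_4: V = 4, E = C(4,2) = 6.
chi = V - E = 4 - 6 = -2

-2


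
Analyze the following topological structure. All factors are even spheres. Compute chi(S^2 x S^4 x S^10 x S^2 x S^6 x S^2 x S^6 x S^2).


chi is multiplicative: chi(X x Y) = chi(X) chi(Y).
Each even-dim sphere has chi = 2. There are 8 factors.
chi = 2^8 = 256

256


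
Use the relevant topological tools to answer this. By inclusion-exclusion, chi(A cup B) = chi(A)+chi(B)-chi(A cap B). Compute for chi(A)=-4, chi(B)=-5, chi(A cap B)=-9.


chi(A cup B) = chi(A) + chi(B) - chi(A cap B)
= -4 + (-5) - (-9)
= 0

0


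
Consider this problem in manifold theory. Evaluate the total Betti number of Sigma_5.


For Sigma_5: b_0 = 1, b_1 = 2g = 10, b_2 = 1.
Total = 1 + 10 + 1 = 12

12


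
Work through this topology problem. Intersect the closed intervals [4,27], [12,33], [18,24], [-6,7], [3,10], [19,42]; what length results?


Intersection = [max(a_i), min(b_i)] = [19, 7].
Since 19 > 7, the intersection is empty.
Length = 0

0


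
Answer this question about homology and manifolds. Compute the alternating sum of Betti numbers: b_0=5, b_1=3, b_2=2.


chi = sum_k (-1)^k b_k.
= (5) + (-3) + (2)
= 4

4


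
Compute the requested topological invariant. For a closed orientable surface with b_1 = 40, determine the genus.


For a closed orientable surface: b_1 = 2g.
40 = 2g
g = 40 / 2 = 20

20


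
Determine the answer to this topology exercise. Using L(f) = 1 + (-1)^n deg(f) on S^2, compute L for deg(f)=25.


On S^2: L(f) = tr(f_0*) + (-1)^2 tr(f_2*) = 1 + (-1)^2 * deg(f).
L(f) = 1 + (-1)^2 * 25 = 1 + 25 = 26

26


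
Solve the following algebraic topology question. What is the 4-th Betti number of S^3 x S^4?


Each S^d has Poincare polynomial 1 + t^d.
The product S^3 x S^4 has Poincare polynomial prod(1+t^d_i).
Expanding: b_0=1, b_3=1, b_4=1, b_7=1.
b_4 = 1

1


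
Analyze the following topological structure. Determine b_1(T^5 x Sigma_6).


pi_1(A x B) = pi_1(A) x pi_1(B); rank of abelianization = b_1.
b_1(T^5) = 5, b_1(Sigma_6) = 2*6 = 12.
b_1(product) = 5 + 12 = 17

17


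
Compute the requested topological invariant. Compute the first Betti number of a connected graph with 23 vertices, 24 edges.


For a connected graph: rank(pi_1) = b_1 = E - V + 1 = 1 - chi.
chi = V - E = 23 - 24 = -1.
rank = 1 - (-1) = 24 - 23 + 1 = 2

2


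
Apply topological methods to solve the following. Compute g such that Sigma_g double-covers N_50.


chi(N_50) = 2 - 50 = -48.
Double cover: chi(Sigma_g) = 2 * chi(N_50) = 2*(-48) = -96.
2 - 2g = -96, so g = (2 - (-96))/2 = 98/2 = 49

49


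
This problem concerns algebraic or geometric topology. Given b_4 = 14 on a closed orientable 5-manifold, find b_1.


Poincare duality for closed orientable n-manifolds: b_k = b_{n-k}.
Here n = 5, so b_1 = b_4 = 14

14


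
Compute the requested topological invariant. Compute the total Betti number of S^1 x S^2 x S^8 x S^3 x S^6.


Total Betti number is multiplicative under products.
Each S^d (d>=1) has total Betti number 2.
There are 5 sphere factors.
Total = 2^5 = 32

32


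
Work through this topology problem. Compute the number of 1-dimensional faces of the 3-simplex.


Delta^3 has 3+1 vertices. A 1-face is a choice of 1+1 vertices.
f_1 = C(3+1, 1+1) = C(4,2) = 6

6


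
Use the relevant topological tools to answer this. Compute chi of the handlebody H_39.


A genus-g handlebody deformation retracts to a wedge of g circles.
chi(vee_g S^1) = 1 - g.
chi(H_39) = 1 - 39 = -38

-38


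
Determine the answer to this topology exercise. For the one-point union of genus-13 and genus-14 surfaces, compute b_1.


For a wedge: H_1(A v B) = H_1(A) + H_1(B).
b_1(Sigma_13) = 26, b_1(Sigma_14) = 28.
b_1 = 26 + 28 = 54

54


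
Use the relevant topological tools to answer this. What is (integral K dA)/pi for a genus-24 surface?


Gauss-Bonnet: integral K dA = 2*pi*chi(M).
chi(Sigma_24) = 2 - 2*24 = -46.
(integral K dA)/pi = 2*chi = 2*(-46) = -92

-92


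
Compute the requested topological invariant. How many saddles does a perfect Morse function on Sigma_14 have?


A perfect Morse function has m_k = b_k.
For Sigma_14: b_0=1, b_1=2g=28, b_2=1.
Saddles m_1 = 2g = 28

28


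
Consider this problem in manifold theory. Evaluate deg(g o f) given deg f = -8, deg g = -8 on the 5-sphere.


Degree is multiplicative under composition: deg(g o f) = deg(g) * deg(f).
= -8 * -8 = 64

64


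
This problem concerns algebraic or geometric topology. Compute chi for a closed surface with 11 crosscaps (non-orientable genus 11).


For a non-orientable closed surface with k crosscaps: chi = 2 - k.
Here k = 11.
chi = 2 - 11 = -9

-9


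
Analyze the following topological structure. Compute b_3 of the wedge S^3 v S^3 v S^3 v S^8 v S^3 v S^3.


For a wedge of spheres, H_k (k>0) is free on one generator per sphere of dimension k.
Spheres of dimension 3: count = 5.
b_3 = 5

5


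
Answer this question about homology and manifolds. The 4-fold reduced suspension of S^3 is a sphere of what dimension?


Each suspension raises dimension by 1: Sigma S^n = S^{n+1}.
Sigma^4 S^3 = S^{3+4} = S^7

7


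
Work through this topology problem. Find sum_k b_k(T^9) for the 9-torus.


b_k(T^9) = C(9,k), so the sum over k is sum_k C(9,k) = 2^9.
Total = 2^9 = 512

512


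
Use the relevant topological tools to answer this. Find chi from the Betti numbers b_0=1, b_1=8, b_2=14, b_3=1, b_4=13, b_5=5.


chi = sum_k (-1)^k b_k.
= (1) + (-8) + (14) + (-1) + (13) + (-5)
= 14

14


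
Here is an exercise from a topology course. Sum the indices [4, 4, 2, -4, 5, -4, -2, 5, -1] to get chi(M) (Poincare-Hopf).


Poincare-Hopf: chi(M) = sum of indices of zeros.
chi = (4) + (4) + (2) + (-4) + (5) + (-4) + (-2) + (5) + (-1) = 9

9


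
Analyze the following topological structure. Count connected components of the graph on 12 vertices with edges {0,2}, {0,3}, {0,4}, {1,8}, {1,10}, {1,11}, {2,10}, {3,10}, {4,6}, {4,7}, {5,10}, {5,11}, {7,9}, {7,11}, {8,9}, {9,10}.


Run DFS/union-find over 12 vertices.
V = 12, E = 16.
Number of components = 1

1


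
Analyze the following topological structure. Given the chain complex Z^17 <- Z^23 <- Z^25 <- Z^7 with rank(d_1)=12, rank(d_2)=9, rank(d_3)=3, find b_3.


rank H_k = rank(ker d_k) - rank(im d_{k+1}).
rank(ker d_3) = rank(C_3) - rank(d_3) = 7 - 3 = 4.
rank(im d_{3+1}) = 0.
rank H_3 = 4 - 0 = 4

4


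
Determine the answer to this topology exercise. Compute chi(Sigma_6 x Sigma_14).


chi(Sigma_6) = 2 - 2*6 = -10
chi(Sigma_14) = 2 - 2*14 = -26
chi(product) = (-10) * (-26) = 260

260


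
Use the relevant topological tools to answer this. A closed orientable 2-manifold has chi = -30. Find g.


chi = 2 - 2g for closed orientable surfaces.
-30 = 2 - 2g
2g = 2 - (-30) = 32
g = 16

16


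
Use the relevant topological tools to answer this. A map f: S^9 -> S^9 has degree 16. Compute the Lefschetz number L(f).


On S^9: L(f) = tr(f_0*) + (-1)^9 tr(f_9*) = 1 + (-1)^9 * deg(f).
L(f) = 1 + (-1)^9 * 16 = 1 + -16 = -15

-15


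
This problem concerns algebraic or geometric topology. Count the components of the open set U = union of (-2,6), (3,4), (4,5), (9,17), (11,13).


Sort and merge overlapping open intervals.
Merged: (-2,6), (9,17).
Number of components = 2

2


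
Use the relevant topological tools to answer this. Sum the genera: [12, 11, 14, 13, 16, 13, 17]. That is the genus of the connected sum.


Genus is additive under connected sum of orientable surfaces.
g = 12 + 11 + 14 + 13 + 16 + 13 + 17 = 96

96


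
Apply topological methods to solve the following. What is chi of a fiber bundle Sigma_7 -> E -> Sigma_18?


For a fiber bundle F -> E -> B (with CW structure): chi(E) = chi(B) * chi(F).
chi(Sigma_18) = -34, chi(Sigma_7) = -12.
chi(E) = (-34) * (-12) = 408

408


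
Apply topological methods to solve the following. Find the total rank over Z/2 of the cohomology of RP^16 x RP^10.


dim H^*(RP^n; Z/2) = n+1 (one Z/2 in each degree 0..n).
Total Betti number is multiplicative.
Total = (16+1) * (10+1) = 17 * 11 = 187

187


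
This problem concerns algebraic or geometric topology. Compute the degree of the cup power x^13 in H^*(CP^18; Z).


|x| = 2 in H^*(CP^n).
|x^13| = 13 * |x| = 13 * 2 = 26

26


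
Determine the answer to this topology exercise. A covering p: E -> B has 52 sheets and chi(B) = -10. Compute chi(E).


For a finite covering: chi(E) = (number of sheets) * chi(B).
chi(E) = 52 * (-10) = -520

-520


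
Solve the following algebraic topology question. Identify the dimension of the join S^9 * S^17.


Join of spheres: S^m * S^n = S^{m+n+1}.
dim = 9 + 17 + 1 = 27

27


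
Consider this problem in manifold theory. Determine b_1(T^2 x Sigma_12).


pi_1(A x B) = pi_1(A) x pi_1(B); rank of abelianization = b_1.
b_1(T^2) = 2, b_1(Sigma_12) = 2*12 = 24.
b_1(product) = 2 + 24 = 26

26


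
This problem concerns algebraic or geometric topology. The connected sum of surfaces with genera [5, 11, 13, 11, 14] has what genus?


Genus is additive under connected sum of orientable surfaces.
g = 5 + 11 + 13 + 11 + 14 = 54

54


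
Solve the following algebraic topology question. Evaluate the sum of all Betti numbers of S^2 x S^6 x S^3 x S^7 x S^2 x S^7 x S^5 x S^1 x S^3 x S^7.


Total Betti number is multiplicative under products.
Each S^d (d>=1) has total Betti number 2.
There are 10 sphere factors.
Total = 2^10 = 1024

1024


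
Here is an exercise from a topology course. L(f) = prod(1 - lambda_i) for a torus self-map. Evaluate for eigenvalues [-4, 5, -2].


For a torus self-map: L(f) = det(I - A) where A acts on H_1.
L(f) = (1--4) * (1-5) * (1--2) = 5 * -4 * 3 = -60

-60


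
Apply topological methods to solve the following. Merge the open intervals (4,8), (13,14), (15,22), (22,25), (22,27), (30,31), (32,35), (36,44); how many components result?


Sort and merge overlapping open intervals.
Merged: (4,8), (13,14), (15,22), (22,27), (30,31), (32,35), (36,44).
Number of components = 7

7


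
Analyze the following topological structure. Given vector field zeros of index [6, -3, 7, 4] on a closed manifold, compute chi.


Poincare-Hopf: chi(M) = sum of indices of zeros.
chi = (6) + (-3) + (7) + (4) = 14

14


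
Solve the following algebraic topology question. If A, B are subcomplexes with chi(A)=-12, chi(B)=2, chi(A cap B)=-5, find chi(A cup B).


chi(A cup B) = chi(A) + chi(B) - chi(A cap B)
= -12 + (2) - (-5)
= -5

-5


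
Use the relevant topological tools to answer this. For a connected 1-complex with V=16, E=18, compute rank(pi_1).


For a connected graph: rank(pi_1) = b_1 = E - V + 1 = 1 - chi.
chi = V - E = 16 - 18 = -2.
rank = 1 - (-2) = 18 - 16 + 1 = 3

3


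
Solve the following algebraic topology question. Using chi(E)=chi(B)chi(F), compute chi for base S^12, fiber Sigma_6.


chi(S^12) = 2 (n even), chi(Sigma_6) = 2 - 2*6 = -10.
chi(E) = 2 * (-10) = -20

-20


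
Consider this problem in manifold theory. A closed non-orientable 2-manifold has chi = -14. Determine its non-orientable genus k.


chi = 2 - k for closed non-orientable surfaces with k crosscaps.
-14 = 2 - k
k = 2 - (-14) = 16

16


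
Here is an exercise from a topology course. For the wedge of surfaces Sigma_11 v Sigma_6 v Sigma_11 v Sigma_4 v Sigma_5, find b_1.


For a wedge X v Y: reduced H_k(X v Y) = H_k(X) + H_k(Y).
Each Sigma_g contributes b_1 = 2g.
b_1 = 22 + 12 + 22 + 8 + 10 = 74

74


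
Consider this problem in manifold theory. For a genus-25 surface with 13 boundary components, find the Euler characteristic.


For a compact orientable surface with genus g and b boundary components: chi = 2 - 2g - b.
chi = 2 - 2*25 - 13 = 2 - 50 - 13 = -61

-61


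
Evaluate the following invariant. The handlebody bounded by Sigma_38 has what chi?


A genus-g handlebody deformation retracts to a wedge of g circles.
chi(vee_g S^1) = 1 - g.
chi(H_38) = 1 - 38 = -37

-37


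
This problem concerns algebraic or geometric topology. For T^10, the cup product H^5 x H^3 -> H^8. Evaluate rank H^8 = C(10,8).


Cup product: H^p x H^q -> H^{p+q}; here p+q = 5+3 = 8.
rank H^k(T^n) = C(n,k).
C(10,8) = 45

45


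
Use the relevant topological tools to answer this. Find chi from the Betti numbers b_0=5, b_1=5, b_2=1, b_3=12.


chi = sum_k (-1)^k b_k.
= (5) + (-5) + (1) + (-12)
= -11

-11


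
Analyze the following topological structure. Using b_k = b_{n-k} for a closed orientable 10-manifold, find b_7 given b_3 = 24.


Poincare duality for closed orientable n-manifolds: b_k = b_{n-k}.
Here n = 10, so b_7 = b_3 = 24

24


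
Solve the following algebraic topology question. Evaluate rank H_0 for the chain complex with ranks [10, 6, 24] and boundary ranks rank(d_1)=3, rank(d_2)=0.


rank H_k = rank(ker d_k) - rank(im d_{k+1}).
rank(ker d_0) = rank(C_0) - rank(d_0) = 10 - 0 = 10.
rank(im d_{0+1}) = 3.
rank H_0 = 10 - 3 = 7

7


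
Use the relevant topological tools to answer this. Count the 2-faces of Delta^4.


Delta^4 has 4+1 vertices. A 2-face is a choice of 2+1 vertices.
f_2 = C(4+1, 2+1) = C(5,3) = 10

10


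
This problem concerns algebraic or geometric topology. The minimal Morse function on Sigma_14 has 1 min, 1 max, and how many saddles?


A perfect Morse function has m_k = b_k.
For Sigma_14: b_0=1, b_1=2g=28, b_2=1.
Saddles m_1 = 2g = 28

28


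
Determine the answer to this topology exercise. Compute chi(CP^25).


CP^25 has one cell in each even dimension 0, 2, ..., 2*25 (25+1 cells total).
All cells are even-dimensional, so chi = number of cells.
chi = 25 + 1 = 26

26


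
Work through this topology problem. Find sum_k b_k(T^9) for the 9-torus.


b_k(T^9) = C(9,k), so the sum over k is sum_k C(9,k) = 2^9.
Total = 2^9 = 512

512


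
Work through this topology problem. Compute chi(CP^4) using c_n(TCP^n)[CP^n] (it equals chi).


For any closed oriented manifold, <e(TM),[M]> = chi(M).
chi(CP^4) = 4+1 = 5

5


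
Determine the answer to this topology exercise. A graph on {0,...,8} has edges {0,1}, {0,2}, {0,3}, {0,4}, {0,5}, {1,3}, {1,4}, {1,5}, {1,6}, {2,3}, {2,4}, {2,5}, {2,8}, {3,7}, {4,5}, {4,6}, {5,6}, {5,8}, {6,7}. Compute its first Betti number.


b_1 = E - V + (number of components).
E = 19, V = 9, components = 1.
b_1 = 19 - 9 + 1 = 11

11


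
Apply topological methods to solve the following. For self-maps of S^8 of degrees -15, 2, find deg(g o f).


Degree is multiplicative under composition: deg(g o f) = deg(g) * deg(f).
= 2 * -15 = -30

-30


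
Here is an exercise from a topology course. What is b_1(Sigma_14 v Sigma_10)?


For a wedge: H_1(A v B) = H_1(A) + H_1(B).
b_1(Sigma_14) = 28, b_1(Sigma_10) = 20.
b_1 = 28 + 20 = 48

48


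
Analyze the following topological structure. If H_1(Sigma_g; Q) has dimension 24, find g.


For a closed orientable surface: b_1 = 2g.
24 = 2g
g = 24 / 2 = 12

12


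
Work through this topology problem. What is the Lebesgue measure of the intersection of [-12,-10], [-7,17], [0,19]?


Intersection = [max(a_i), min(b_i)] = [0, -10].
Since 0 > -10, the intersection is empty.
Length = 0

0


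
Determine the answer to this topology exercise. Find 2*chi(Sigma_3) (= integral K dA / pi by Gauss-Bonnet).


Gauss-Bonnet: integral K dA = 2*pi*chi(M).
chi(Sigma_3) = 2 - 2*3 = -4.
(integral K dA)/pi = 2*chi = 2*(-4) = -8

-8


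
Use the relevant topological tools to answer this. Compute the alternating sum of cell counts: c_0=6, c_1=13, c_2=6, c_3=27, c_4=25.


chi = sum_k (-1)^k c_k.
= (-1)^0*6 + (-1)^1*13 + (-1)^2*6 + (-1)^3*27 + (-1)^4*25
= (6) + (-13) + (6) + (-27) + (25)
= -3

-3


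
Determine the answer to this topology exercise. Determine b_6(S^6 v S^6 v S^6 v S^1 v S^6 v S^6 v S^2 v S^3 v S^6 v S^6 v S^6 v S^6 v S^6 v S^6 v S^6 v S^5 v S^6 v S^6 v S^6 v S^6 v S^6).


For a wedge of spheres, H_k (k>0) is free on one generator per sphere of dimension k.
Spheres of dimension 6: count = 17.
b_6 = 17

17


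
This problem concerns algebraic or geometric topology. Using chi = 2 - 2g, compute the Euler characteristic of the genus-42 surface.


For a closed orientable surface of genus g: chi = 2 - 2g.
Here g = 42.
chi = 2 - 2*42 = 2 - 84 = -82

-82


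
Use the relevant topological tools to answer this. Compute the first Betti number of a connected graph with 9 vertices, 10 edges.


For a connected graph: rank(pi_1) = b_1 = E - V + 1 = 1 - chi.
chi = V - E = 9 - 10 = -1.
rank = 1 - (-1) = 10 - 9 + 1 = 2

2


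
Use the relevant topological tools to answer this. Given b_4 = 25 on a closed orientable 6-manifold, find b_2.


Poincare duality for closed orientable n-manifolds: b_k = b_{n-k}.
Here n = 6, so b_2 = b_4 = 25

25


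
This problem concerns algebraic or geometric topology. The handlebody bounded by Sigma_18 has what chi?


A genus-g handlebody deformation retracts to a wedge of g circles.
chi(vee_g S^1) = 1 - g.
chi(H_18) = 1 - 18 = -17

-17


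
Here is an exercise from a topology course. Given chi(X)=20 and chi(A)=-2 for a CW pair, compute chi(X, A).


Relative Euler characteristic: chi(X, A) = chi(X) - chi(A).
= 20 - (-2) = 22

22


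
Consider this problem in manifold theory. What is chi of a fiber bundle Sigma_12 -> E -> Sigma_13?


For a fiber bundle F -> E -> B (with CW structure): chi(E) = chi(B) * chi(F).
chi(Sigma_13) = -24, chi(Sigma_12) = -22.
chi(E) = (-24) * (-22) = 528

528


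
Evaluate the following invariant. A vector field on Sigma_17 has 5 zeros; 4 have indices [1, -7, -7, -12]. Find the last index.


Poincare-Hopf: sum of indices = chi(M).
chi(Sigma_17) = 2 - 2*17 = -32.
Sum of known indices = -25.
x = chi - (sum known) = -32 - (-25) = -7

-7


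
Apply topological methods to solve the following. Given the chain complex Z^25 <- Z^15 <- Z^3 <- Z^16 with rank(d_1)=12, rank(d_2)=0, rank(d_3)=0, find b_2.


rank H_k = rank(ker d_k) - rank(im d_{k+1}).
rank(ker d_2) = rank(C_2) - rank(d_2) = 3 - 0 = 3.
rank(im d_{2+1}) = 0.
rank H_2 = 3 - 0 = 3

3


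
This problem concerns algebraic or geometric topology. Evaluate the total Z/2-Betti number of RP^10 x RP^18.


dim H^*(RP^n; Z/2) = n+1 (one Z/2 in each degree 0..n).
Total Betti number is multiplicative.
Total = (10+1) * (18+1) = 11 * 19 = 209

209


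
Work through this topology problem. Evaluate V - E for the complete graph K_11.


K_11: V = 11, E = C(11,2) = 55.
chi = V - E = 11 - 55 = -44

-44


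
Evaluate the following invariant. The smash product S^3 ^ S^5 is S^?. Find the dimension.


S^m ^ S^n = S^{m+n}.
k = 3 + 5 = 8

8


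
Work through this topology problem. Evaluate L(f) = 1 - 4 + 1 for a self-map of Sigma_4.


L(f) = tr(f_0*) - tr(f_1*) + tr(f_2*).
= 1 - (4) + (1)
= -2

-2


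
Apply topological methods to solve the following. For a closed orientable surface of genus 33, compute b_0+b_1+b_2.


For Sigma_33: b_0 = 1, b_1 = 2g = 66, b_2 = 1.
Total = 1 + 66 + 1 = 68

68


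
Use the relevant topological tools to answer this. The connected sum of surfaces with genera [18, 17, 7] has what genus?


Genus is additive under connected sum of orientable surfaces.
g = 18 + 17 + 7 = 42

42


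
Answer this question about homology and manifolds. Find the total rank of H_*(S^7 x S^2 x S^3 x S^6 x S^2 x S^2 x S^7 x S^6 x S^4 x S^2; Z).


Total Betti number is multiplicative under products.
Each S^d (d>=1) has total Betti number 2.
There are 10 sphere factors.
Total = 2^10 = 1024

1024


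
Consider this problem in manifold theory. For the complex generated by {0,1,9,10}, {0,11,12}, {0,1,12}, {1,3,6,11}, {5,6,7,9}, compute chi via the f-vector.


Enumerate all faces; f-vector: f_0=10, f_1=22, f_2=14, f_3=3.
chi = sum (-1)^k f_k = -1

-1


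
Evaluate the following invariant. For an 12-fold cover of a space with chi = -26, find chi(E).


For a finite covering: chi(E) = (number of sheets) * chi(B).
chi(E) = 12 * (-26) = -312

-312


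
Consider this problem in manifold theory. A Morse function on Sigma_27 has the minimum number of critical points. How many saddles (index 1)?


A perfect Morse function has m_k = b_k.
For Sigma_27: b_0=1, b_1=2g=54, b_2=1.
Saddles m_1 = 2g = 54

54


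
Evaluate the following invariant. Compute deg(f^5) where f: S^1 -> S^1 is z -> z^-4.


deg(f) = -4. Degree is multiplicative: deg(f^5) = (deg f)^5.
deg(f^5) = (-4)^5 = -1024

-1024


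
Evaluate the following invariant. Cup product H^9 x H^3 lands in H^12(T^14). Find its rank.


Cup product: H^p x H^q -> H^{p+q}; here p+q = 9+3 = 12.
rank H^k(T^n) = C(n,k).
C(14,12) = 91

91


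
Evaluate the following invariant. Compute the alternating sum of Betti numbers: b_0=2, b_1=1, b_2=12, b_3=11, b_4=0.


chi = sum_k (-1)^k b_k.
= (2) + (-1) + (12) + (-11) + (0)
= 2

2


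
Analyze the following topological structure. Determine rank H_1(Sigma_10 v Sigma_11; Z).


For a wedge: H_1(A v B) = H_1(A) + H_1(B).
b_1(Sigma_10) = 20, b_1(Sigma_11) = 22.
b_1 = 20 + 22 = 42

42


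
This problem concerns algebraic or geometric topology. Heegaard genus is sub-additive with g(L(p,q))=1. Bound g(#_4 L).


Heegaard genus satisfies g(A#B) <= g(A) + g(B).
Each lens space has g = 1.
Upper bound: 4 * 1 = 4

4


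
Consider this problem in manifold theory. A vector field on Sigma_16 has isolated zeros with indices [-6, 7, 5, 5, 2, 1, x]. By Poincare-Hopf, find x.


Poincare-Hopf: sum of indices = chi(M).
chi(Sigma_16) = 2 - 2*16 = -30.
Sum of known indices = 14.
x = chi - (sum known) = -30 - (14) = -44

-44


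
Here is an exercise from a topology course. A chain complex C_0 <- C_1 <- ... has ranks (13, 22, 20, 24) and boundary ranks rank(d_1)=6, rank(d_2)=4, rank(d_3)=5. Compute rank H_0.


rank H_k = rank(ker d_k) - rank(im d_{k+1}).
rank(ker d_0) = rank(C_0) - rank(d_0) = 13 - 0 = 13.
rank(im d_{0+1}) = 6.
rank H_0 = 13 - 6 = 7

7


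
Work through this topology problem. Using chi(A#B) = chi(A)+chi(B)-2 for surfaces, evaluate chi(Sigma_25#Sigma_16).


chi(Sigma_25) = 2 - 2*25 = -48
chi(Sigma_16) = 2 - 2*16 = -30
For surfaces: chi(A#B) = chi(A) + chi(B) - 2.
chi = -48 + -30 - 2 = -80

-80
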